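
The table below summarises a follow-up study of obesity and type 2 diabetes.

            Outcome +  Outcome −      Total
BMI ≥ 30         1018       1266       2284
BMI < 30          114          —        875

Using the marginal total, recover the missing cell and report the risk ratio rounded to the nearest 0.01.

3.42

The missing cell is in the unexposed row: 875 − 114 = 761.
So a = 1018, b = 1266, c = 114, d = 761.
RR = [a/(a+b)] / [c/(c+d)] = (1018/2284) / (114/875) = 0.44571/0.13029 = 3.42101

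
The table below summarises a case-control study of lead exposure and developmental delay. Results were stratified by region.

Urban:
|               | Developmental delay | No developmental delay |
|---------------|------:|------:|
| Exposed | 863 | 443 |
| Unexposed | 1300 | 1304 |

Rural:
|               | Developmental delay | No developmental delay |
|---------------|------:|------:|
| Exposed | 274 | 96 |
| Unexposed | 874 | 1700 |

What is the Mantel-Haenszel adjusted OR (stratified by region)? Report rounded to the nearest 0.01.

2.54

OR_MH = Σ(aᵢdᵢ/nᵢ) / Σ(bᵢcᵢ/nᵢ), where nᵢ is the stratum total.
Stratum 1 (Urban): n = 3910; a·d/n = 863·1304/3910 = 287.8138; b·c/n = 443·1300/3910 = 147.2890
Stratum 2 (Rural): n = 2944; a·d/n = 274·1700/2944 = 158.2201; b·c/n = 96·874/2944 = 28.5000
OR_MH = (287.8138 + 158.2201) / (147.2890 + 28.5000) = 446.0339 / 175.7890 = 2.53733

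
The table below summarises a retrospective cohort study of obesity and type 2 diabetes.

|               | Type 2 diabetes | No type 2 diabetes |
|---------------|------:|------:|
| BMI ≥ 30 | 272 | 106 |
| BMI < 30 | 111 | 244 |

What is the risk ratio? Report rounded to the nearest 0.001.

Cells: a = 272, b = 106, c = 111, d = 244.
Risk in exposed = 272/378 = 0.71958; risk in unexposed = 111/355 = 0.31268.
RR = 0.71958 / 0.31268 = 2.30135
The risk among the exposed is 2.30 times that among the unexposed.

2.301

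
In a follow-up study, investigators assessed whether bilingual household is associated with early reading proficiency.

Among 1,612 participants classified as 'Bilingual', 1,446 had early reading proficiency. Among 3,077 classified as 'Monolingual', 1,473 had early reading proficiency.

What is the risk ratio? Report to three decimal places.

1.874

From the description: a = 1446, b = 166, c = 1473, d = 1604.
Risk in exposed = 1446/1612 = 0.89702; risk in unexposed = 1473/3077 = 0.47871.
RR = 0.89702 / 0.47871 = 1.87382
The risk among the exposed is 1.87 times that among the unexposed.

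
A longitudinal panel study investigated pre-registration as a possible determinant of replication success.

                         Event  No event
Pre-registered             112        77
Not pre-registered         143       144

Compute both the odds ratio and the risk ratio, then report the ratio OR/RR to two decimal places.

1.23

Cells: a = 112, b = 77, c = 143, d = 144.
OR = (112·144)/(77·143) = 16128/11011 = 1.46472
Risk in exposed = 112/189 = 0.59259; risk in unexposed = 143/287 = 0.49826; RR = 1.18933
OR/RR = 1.46472 / 1.18933 = 1.23155
The outcome is not rare, so the OR lies further from 1 than the RR.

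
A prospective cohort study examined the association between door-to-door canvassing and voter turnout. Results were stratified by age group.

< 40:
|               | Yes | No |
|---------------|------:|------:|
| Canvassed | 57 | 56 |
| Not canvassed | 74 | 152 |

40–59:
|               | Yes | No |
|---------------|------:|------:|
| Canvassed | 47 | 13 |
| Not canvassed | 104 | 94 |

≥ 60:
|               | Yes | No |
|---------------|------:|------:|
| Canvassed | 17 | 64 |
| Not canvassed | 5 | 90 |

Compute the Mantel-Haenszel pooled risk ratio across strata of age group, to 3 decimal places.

RR_MH = Σ(aᵢ·n₀ᵢ/nᵢ) / Σ(cᵢ·n₁ᵢ/nᵢ), with n₁ᵢ = aᵢ+bᵢ (exposed), n₀ᵢ = cᵢ+dᵢ (unexposed), nᵢ = n₁ᵢ+n₀ᵢ.
Stratum 1 (< 40): n₁ = 113, n₀ = 226, n = 339; a·n₀/n = 57·226/339 = 38.0000; c·n₁/n = 74·113/339 = 24.6667
Stratum 2 (40–59): n₁ = 60, n₀ = 198, n = 258; a·n₀/n = 47·198/258 = 36.0698; c·n₁/n = 104·60/258 = 24.1860
Stratum 3 (≥ 60): n₁ = 81, n₀ = 95, n = 176; a·n₀/n = 17·95/176 = 9.1761; c·n₁/n = 5·81/176 = 2.3011
RR_MH = (38.0000 + 36.0698 + 9.1761) / (24.6667 + 24.1860 + 2.3011) = 83.2459 / 51.1538 = 1.62736

1.627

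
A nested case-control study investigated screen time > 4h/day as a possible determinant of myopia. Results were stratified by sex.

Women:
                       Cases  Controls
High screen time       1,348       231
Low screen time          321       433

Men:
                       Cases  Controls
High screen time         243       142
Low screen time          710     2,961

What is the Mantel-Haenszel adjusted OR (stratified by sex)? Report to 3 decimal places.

OR_MH = Σ(aᵢdᵢ/nᵢ) / Σ(bᵢcᵢ/nᵢ), where nᵢ is the stratum total.
Stratum 1 (Women): n = 2333; a·d/n = 1348·433/2333 = 250.1860; b·c/n = 231·321/2333 = 31.7835
Stratum 2 (Men): n = 4056; a·d/n = 243·2961/4056 = 177.3972; b·c/n = 142·710/4056 = 24.8570
OR_MH = (250.1860 + 177.3972) / (31.7835 + 24.8570) = 427.5832 / 56.6405 = 7.54907

7.549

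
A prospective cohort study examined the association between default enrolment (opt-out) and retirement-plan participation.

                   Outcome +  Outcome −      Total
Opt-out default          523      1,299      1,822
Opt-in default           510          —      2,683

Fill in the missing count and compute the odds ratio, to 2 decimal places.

1.72

The missing cell is in the unexposed row: 2683 − 510 = 2173.
So a = 523, b = 1299, c = 510, d = 2173.
OR = (a·d)/(b·c) = (523 × 2173) / (1299 × 510) = 1136479 / 662490 = 1.71547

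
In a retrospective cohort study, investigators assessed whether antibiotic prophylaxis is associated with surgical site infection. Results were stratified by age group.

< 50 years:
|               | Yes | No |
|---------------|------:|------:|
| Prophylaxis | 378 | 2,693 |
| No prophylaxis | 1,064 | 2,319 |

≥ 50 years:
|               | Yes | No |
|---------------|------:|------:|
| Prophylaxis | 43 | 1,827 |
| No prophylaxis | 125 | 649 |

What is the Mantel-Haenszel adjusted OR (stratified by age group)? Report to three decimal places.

OR_MH = Σ(aᵢdᵢ/nᵢ) / Σ(bᵢcᵢ/nᵢ), where nᵢ is the stratum total.
Stratum 1 (< 50 years): n = 6454; a·d/n = 378·2319/6454 = 135.8200; b·c/n = 2693·1064/6454 = 443.9653
Stratum 2 (≥ 50 years): n = 2644; a·d/n = 43·649/2644 = 10.5548; b·c/n = 1827·125/2644 = 86.3748
OR_MH = (135.8200 + 10.5548) / (443.9653 + 86.3748) = 146.3748 / 530.3401 = 0.27600

0.276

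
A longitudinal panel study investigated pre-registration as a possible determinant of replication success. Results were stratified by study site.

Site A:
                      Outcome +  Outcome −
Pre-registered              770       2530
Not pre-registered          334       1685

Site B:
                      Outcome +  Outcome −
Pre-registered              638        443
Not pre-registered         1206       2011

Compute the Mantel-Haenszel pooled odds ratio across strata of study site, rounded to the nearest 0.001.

1.916

OR_MH = Σ(aᵢdᵢ/nᵢ) / Σ(bᵢcᵢ/nᵢ), where nᵢ is the stratum total.
Stratum 1 (Site A): n = 5319; a·d/n = 770·1685/5319 = 243.9274; b·c/n = 2530·334/5319 = 158.8682
Stratum 2 (Site B): n = 4298; a·d/n = 638·2011/4298 = 298.5151; b·c/n = 443·1206/4298 = 124.3039
OR_MH = (243.9274 + 298.5151) / (158.8682 + 124.3039) = 542.4426 / 283.1721 = 1.91559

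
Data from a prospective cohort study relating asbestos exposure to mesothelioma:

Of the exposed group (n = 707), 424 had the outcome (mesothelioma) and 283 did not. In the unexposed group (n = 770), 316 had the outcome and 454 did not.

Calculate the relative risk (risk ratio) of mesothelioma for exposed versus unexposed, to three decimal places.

From the description: a = 424, b = 283, c = 316, d = 454.
Risk in exposed = 424/707 = 0.59972; risk in unexposed = 316/770 = 0.41039.
RR = 0.59972 / 0.41039 = 1.46134
The risk among the exposed is 1.46 times that among the unexposed.

1.461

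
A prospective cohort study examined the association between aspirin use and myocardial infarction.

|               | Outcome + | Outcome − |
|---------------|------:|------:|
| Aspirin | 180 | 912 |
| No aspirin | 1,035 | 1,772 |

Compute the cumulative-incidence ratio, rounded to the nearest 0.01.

Cells: a = 180, b = 912, c = 1035, d = 1772.
Risk in exposed = 180/1092 = 0.16484; risk in unexposed = 1035/2807 = 0.36872.
RR = 0.16484 / 0.36872 = 0.44705
The risk is 55% lower among the exposed than among the unexposed.

0.45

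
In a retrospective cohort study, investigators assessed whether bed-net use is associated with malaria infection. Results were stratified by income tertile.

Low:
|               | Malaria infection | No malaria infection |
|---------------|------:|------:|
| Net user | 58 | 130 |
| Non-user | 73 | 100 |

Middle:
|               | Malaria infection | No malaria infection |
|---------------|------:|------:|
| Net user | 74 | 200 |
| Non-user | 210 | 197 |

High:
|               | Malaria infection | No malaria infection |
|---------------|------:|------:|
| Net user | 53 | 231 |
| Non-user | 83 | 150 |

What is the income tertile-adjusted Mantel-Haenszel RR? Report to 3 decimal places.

0.571

RR_MH = Σ(aᵢ·n₀ᵢ/nᵢ) / Σ(cᵢ·n₁ᵢ/nᵢ), with n₁ᵢ = aᵢ+bᵢ (exposed), n₀ᵢ = cᵢ+dᵢ (unexposed), nᵢ = n₁ᵢ+n₀ᵢ.
Stratum 1 (Low): n₁ = 188, n₀ = 173, n = 361; a·n₀/n = 58·173/361 = 27.7950; c·n₁/n = 73·188/361 = 38.0166
Stratum 2 (Middle): n₁ = 274, n₀ = 407, n = 681; a·n₀/n = 74·407/681 = 44.2261; c·n₁/n = 210·274/681 = 84.4934
Stratum 3 (High): n₁ = 284, n₀ = 233, n = 517; a·n₀/n = 53·233/517 = 23.8859; c·n₁/n = 83·284/517 = 45.5938
RR_MH = (27.7950 + 44.2261 + 23.8859) / (38.0166 + 84.4934 + 45.5938) = 95.9070 / 168.1038 = 0.57052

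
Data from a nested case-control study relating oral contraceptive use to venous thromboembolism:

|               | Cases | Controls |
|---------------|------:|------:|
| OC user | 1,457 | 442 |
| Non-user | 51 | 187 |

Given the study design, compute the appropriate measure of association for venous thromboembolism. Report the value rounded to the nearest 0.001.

12.087

Cells: a = 1457, b = 442, c = 51, d = 187.
This is a nested case-control study: participants were sampled on outcome status, so risks in the source population cannot be estimated directly — relative risk is not valid here. The odds ratio is the appropriate measure.
OR = (a·d)/(b·c) = (1457 × 187) / (442 × 51) = 272459 / 22542 = 12.08673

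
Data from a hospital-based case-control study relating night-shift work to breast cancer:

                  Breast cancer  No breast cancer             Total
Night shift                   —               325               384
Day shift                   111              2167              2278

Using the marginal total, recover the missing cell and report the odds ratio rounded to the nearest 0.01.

The missing cell is in the exposed row: 384 − 325 = 59.
So a = 59, b = 325, c = 111, d = 2167.
OR = (a·d)/(b·c) = (59 × 2167) / (325 × 111) = 127853 / 36075 = 3.54409

3.54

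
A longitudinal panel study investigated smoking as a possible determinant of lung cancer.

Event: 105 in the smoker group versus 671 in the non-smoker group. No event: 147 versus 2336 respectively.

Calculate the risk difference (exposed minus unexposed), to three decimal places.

From the description: a = 105, b = 147, c = 671, d = 2336.
Risk in exposed = 105/252 = 0.416667; risk in unexposed = 671/3007 = 0.223146.
Risk difference = 0.416667 − 0.223146 = 0.193521

0.194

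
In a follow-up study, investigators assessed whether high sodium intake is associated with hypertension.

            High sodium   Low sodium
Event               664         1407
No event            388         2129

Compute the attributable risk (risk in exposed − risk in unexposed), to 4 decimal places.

Reading the table with exposure as columns: a = 664 (High sodium, case), b = 388 (High sodium, non-case), c = 1407 (Low sodium, case), d = 2129.
Risk in exposed = 664/1052 = 0.631179; risk in unexposed = 1407/3536 = 0.397907.
Risk difference = 0.631179 − 0.397907 = 0.233271

0.2333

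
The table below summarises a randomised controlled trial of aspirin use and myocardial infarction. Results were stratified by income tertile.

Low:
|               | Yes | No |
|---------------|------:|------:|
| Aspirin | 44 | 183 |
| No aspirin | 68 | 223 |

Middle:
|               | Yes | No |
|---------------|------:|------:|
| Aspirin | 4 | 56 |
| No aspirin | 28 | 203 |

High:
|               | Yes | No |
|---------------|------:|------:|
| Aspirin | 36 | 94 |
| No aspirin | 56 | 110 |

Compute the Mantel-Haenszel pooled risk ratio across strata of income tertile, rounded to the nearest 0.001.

0.799

RR_MH = Σ(aᵢ·n₀ᵢ/nᵢ) / Σ(cᵢ·n₁ᵢ/nᵢ), with n₁ᵢ = aᵢ+bᵢ (exposed), n₀ᵢ = cᵢ+dᵢ (unexposed), nᵢ = n₁ᵢ+n₀ᵢ.
Stratum 1 (Low): n₁ = 227, n₀ = 291, n = 518; a·n₀/n = 44·291/518 = 24.7181; c·n₁/n = 68·227/518 = 29.7992
Stratum 2 (Middle): n₁ = 60, n₀ = 231, n = 291; a·n₀/n = 4·231/291 = 3.1753; c·n₁/n = 28·60/291 = 5.7732
Stratum 3 (High): n₁ = 130, n₀ = 166, n = 296; a·n₀/n = 36·166/296 = 20.1892; c·n₁/n = 56·130/296 = 24.5946
RR_MH = (24.7181 + 3.1753 + 20.1892) / (29.7992 + 5.7732 + 24.5946) = 48.0826 / 60.1670 = 0.79915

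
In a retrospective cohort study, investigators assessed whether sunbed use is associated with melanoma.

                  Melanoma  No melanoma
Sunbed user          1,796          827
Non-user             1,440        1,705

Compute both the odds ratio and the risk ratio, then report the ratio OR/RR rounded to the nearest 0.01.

1.72

Cells: a = 1796, b = 827, c = 1440, d = 1705.
OR = (1796·1705)/(827·1440) = 3062180/1190880 = 2.57136
Risk in exposed = 1796/2623 = 0.68471; risk in unexposed = 1440/3145 = 0.45787; RR = 1.49543
OR/RR = 2.57136 / 1.49543 = 1.71948
The outcome is not rare, so the OR lies further from 1 than the RR.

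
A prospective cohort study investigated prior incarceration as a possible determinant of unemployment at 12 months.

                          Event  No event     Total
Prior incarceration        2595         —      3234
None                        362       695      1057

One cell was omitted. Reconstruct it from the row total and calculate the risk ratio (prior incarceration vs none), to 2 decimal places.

2.34

The missing cell is in the exposed row: 3234 − 2595 = 639.
So a = 2595, b = 639, c = 362, d = 695.
RR = [a/(a+b)] / [c/(c+d)] = (2595/3234) / (362/1057) = 0.80241/0.34248 = 2.34295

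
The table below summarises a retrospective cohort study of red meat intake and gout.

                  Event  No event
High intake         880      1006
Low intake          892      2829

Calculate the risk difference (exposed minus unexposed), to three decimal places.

Cells: a = 880, b = 1006, c = 892, d = 2829.
Risk in exposed = 880/1886 = 0.466596; risk in unexposed = 892/3721 = 0.239721.
Risk difference = 0.466596 − 0.239721 = 0.226875

0.227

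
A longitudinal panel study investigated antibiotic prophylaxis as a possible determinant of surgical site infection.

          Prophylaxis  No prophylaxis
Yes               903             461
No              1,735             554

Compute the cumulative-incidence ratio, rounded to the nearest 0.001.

0.754

Reading the table with exposure as columns: a = 903 (Prophylaxis, case), b = 1735 (Prophylaxis, non-case), c = 461 (No prophylaxis, case), d = 554.
Risk in exposed = 903/2638 = 0.34230; risk in unexposed = 461/1015 = 0.45419.
RR = 0.34230 / 0.45419 = 0.75366
The risk is 25% lower among the exposed than among the unexposed.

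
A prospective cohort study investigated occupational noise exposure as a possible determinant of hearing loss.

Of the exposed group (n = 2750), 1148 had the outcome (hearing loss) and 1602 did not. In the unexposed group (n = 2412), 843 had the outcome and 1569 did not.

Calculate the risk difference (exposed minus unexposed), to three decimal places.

0.068

From the description: a = 1148, b = 1602, c = 843, d = 1569.
Risk in exposed = 1148/2750 = 0.417455; risk in unexposed = 843/2412 = 0.349502.
Risk difference = 0.417455 − 0.349502 = 0.067952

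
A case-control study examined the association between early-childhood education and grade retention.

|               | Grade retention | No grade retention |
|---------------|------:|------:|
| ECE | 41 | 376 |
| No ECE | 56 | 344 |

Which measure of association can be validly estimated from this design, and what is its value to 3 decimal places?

Cells: a = 41, b = 376, c = 56, d = 344.
This is a case-control study: participants were sampled on outcome status, so risks in the source population cannot be estimated directly — relative risk is not valid here. The odds ratio is the appropriate measure.
OR = (a·d)/(b·c) = (41 × 344) / (376 × 56) = 14104 / 21056 = 0.66983

0.670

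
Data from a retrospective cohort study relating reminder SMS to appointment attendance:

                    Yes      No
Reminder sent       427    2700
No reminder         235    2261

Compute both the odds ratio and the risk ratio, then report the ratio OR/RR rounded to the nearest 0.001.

Cells: a = 427, b = 2700, c = 235, d = 2261.
OR = (427·2261)/(2700·235) = 965447/634500 = 1.52159
Risk in exposed = 427/3127 = 0.13655; risk in unexposed = 235/2496 = 0.09415; RR = 1.45036
OR/RR = 1.52159 / 1.45036 = 1.04911
The outcome is not rare, so the OR lies further from 1 than the RR.

1.049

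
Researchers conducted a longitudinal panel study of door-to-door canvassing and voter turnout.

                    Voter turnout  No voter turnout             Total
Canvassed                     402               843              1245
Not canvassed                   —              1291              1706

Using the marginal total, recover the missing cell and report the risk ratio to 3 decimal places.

1.327

The missing cell is in the unexposed row: 1706 − 1291 = 415.
So a = 402, b = 843, c = 415, d = 1291.
RR = [a/(a+b)] / [c/(c+d)] = (402/1245) / (415/1706) = 0.32289/0.24326 = 1.32736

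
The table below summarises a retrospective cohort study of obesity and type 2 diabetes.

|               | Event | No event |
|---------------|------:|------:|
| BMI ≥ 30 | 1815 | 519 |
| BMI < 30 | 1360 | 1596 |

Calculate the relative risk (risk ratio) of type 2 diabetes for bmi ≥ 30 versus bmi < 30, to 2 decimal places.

Cells: a = 1815, b = 519, c = 1360, d = 1596.
Risk in exposed = 1815/2334 = 0.77763; risk in unexposed = 1360/2956 = 0.46008.
RR = 0.77763 / 0.46008 = 1.69021
The risk among the exposed is 1.69 times that among the unexposed.

1.69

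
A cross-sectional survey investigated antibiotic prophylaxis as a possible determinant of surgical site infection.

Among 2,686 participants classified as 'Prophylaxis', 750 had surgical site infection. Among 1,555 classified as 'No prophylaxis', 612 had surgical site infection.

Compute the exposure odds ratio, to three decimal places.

From the description: a = 750, b = 1936, c = 612, d = 943.
OR = (a·d)/(b·c) = (750 × 943) / (1936 × 612) = 707250 / 1184832 = 0.59692
Exposure is associated with lower odds of surgical site infection (OR = 0.60 < 1).

0.597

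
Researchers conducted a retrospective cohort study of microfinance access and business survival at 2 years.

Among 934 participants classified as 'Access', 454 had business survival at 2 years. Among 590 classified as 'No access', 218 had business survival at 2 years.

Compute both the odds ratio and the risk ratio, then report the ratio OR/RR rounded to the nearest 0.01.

1.23

From the description: a = 454, b = 480, c = 218, d = 372.
OR = (454·372)/(480·218) = 168888/104640 = 1.61399
Risk in exposed = 454/934 = 0.48608; risk in unexposed = 218/590 = 0.36949; RR = 1.31554
OR/RR = 1.61399 / 1.31554 = 1.22686
The outcome is not rare, so the OR lies further from 1 than the RR.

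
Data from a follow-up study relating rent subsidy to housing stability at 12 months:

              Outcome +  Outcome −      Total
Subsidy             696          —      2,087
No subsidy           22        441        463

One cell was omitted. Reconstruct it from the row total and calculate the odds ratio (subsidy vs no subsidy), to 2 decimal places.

10.03

The missing cell is in the exposed row: 2087 − 696 = 1391.
So a = 696, b = 1391, c = 22, d = 441.
OR = (a·d)/(b·c) = (696 × 441) / (1391 × 22) = 306936 / 30602 = 10.02993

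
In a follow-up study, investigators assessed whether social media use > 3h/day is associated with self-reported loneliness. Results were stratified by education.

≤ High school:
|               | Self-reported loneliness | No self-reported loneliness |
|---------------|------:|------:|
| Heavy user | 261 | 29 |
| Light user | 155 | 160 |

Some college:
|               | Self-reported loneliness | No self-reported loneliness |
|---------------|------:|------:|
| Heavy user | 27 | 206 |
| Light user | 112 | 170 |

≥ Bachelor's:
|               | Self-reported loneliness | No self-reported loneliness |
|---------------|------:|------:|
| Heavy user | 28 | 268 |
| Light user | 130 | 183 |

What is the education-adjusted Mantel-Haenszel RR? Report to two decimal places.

0.88

RR_MH = Σ(aᵢ·n₀ᵢ/nᵢ) / Σ(cᵢ·n₁ᵢ/nᵢ), with n₁ᵢ = aᵢ+bᵢ (exposed), n₀ᵢ = cᵢ+dᵢ (unexposed), nᵢ = n₁ᵢ+n₀ᵢ.
Stratum 1 (≤ High school): n₁ = 290, n₀ = 315, n = 605; a·n₀/n = 261·315/605 = 135.8926; c·n₁/n = 155·290/605 = 74.2975
Stratum 2 (Some college): n₁ = 233, n₀ = 282, n = 515; a·n₀/n = 27·282/515 = 14.7845; c·n₁/n = 112·233/515 = 50.6718
Stratum 3 (≥ Bachelor's): n₁ = 296, n₀ = 313, n = 609; a·n₀/n = 28·313/609 = 14.3908; c·n₁/n = 130·296/609 = 63.1856
RR_MH = (135.8926 + 14.7845 + 14.3908) / (74.2975 + 50.6718 + 63.1856) = 165.0678 / 188.1549 = 0.87730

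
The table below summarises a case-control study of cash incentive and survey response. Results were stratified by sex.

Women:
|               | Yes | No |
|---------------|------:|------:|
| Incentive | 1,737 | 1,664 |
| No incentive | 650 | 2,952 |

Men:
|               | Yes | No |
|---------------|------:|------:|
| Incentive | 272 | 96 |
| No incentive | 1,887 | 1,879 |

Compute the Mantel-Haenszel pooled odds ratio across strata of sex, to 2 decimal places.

OR_MH = Σ(aᵢdᵢ/nᵢ) / Σ(bᵢcᵢ/nᵢ), where nᵢ is the stratum total.
Stratum 1 (Women): n = 7003; a·d/n = 1737·2952/7003 = 732.2039; b·c/n = 1664·650/7003 = 154.4481
Stratum 2 (Men): n = 4134; a·d/n = 272·1879/4134 = 123.6304; b·c/n = 96·1887/4134 = 43.8200
OR_MH = (732.2039 + 123.6304) / (154.4481 + 43.8200) = 855.8343 / 198.2681 = 4.31655

4.32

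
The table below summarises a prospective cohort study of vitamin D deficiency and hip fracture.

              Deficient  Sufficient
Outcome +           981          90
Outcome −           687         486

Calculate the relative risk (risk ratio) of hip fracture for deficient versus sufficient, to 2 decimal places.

3.76

Reading the table with exposure as columns: a = 981 (Deficient, case), b = 687 (Deficient, non-case), c = 90 (Sufficient, case), d = 486.
Risk in exposed = 981/1668 = 0.58813; risk in unexposed = 90/576 = 0.15625.
RR = 0.58813 / 0.15625 = 3.76403
The risk among the exposed is 3.76 times that among the unexposed.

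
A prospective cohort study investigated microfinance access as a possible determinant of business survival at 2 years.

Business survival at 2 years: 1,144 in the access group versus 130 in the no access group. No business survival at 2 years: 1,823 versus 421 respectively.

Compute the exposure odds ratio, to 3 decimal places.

From the description: a = 1144, b = 1823, c = 130, d = 421.
OR = (a·d)/(b·c) = (1144 × 421) / (1823 × 130) = 481624 / 236990 = 2.03225
The odds of business survival at 2 years are about 2.03 times as high in the access group.

2.032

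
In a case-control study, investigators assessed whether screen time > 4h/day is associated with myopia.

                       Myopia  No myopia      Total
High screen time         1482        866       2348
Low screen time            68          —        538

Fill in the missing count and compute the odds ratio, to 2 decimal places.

11.83

The missing cell is in the unexposed row: 538 − 68 = 470.
So a = 1482, b = 866, c = 68, d = 470.
OR = (a·d)/(b·c) = (1482 × 470) / (866 × 68) = 696540 / 58888 = 11.82822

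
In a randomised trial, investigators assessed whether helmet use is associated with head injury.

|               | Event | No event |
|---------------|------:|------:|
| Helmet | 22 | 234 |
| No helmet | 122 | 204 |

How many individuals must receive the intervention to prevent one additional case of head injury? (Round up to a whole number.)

4

Risk in treated group = 22/256 = 0.08594; risk in control = 122/326 = 0.37423.
Absolute risk reduction = 0.37423 − 0.08594 = 0.28830
NNT = 1 / ARR = 1 / 0.28830 = 3.469 → round up → 4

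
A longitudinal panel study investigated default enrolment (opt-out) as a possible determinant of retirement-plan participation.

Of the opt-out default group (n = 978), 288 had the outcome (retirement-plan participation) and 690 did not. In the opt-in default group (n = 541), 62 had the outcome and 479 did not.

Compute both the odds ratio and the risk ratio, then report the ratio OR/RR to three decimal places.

From the description: a = 288, b = 690, c = 62, d = 479.
OR = (288·479)/(690·62) = 137952/42780 = 3.22468
Risk in exposed = 288/978 = 0.29448; risk in unexposed = 62/541 = 0.11460; RR = 2.56956
OR/RR = 3.22468 / 2.56956 = 1.25495
The outcome is not rare, so the OR lies further from 1 than the RR.

1.255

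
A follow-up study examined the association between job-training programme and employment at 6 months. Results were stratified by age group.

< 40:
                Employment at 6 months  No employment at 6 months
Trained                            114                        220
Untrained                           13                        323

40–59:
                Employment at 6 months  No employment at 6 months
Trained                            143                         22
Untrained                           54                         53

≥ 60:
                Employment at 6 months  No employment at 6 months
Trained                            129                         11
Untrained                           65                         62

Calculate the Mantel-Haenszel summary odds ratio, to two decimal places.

OR_MH = Σ(aᵢdᵢ/nᵢ) / Σ(bᵢcᵢ/nᵢ), where nᵢ is the stratum total.
Stratum 1 (< 40): n = 670; a·d/n = 114·323/670 = 54.9582; b·c/n = 220·13/670 = 4.2687
Stratum 2 (40–59): n = 272; a·d/n = 143·53/272 = 27.8640; b·c/n = 22·54/272 = 4.3676
Stratum 3 (≥ 60): n = 267; a·d/n = 129·62/267 = 29.9551; b·c/n = 11·65/267 = 2.6779
OR_MH = (54.9582 + 27.8640 + 29.9551) / (4.2687 + 4.3676 + 2.6779) = 112.7772 / 11.3142 = 9.96775

9.97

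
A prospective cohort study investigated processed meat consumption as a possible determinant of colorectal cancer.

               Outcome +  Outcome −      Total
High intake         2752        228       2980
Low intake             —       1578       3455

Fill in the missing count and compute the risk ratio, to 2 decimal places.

1.70

The missing cell is in the unexposed row: 3455 − 1578 = 1877.
So a = 2752, b = 228, c = 1877, d = 1578.
RR = [a/(a+b)] / [c/(c+d)] = (2752/2980) / (1877/3455) = 0.92349/0.54327 = 1.69987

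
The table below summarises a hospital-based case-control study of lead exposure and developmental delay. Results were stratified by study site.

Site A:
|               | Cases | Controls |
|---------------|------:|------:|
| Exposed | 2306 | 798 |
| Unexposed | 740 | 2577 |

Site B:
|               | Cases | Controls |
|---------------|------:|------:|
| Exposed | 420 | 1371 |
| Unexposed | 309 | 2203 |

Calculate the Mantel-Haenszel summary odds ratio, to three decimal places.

5.990

OR_MH = Σ(aᵢdᵢ/nᵢ) / Σ(bᵢcᵢ/nᵢ), where nᵢ is the stratum total.
Stratum 1 (Site A): n = 6421; a·d/n = 2306·2577/6421 = 925.4886; b·c/n = 798·740/6421 = 91.9670
Stratum 2 (Site B): n = 4303; a·d/n = 420·2203/4303 = 215.0267; b·c/n = 1371·309/4303 = 98.4520
OR_MH = (925.4886 + 215.0267) / (91.9670 + 98.4520) = 1140.5153 / 190.4190 = 5.98950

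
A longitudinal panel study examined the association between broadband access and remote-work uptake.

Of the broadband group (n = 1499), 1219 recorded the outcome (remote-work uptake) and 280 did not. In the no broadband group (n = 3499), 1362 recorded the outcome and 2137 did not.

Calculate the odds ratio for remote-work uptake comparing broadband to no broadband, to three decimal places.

From the description: a = 1219, b = 280, c = 1362, d = 2137.
OR = (a·d)/(b·c) = (1219 × 2137) / (280 × 1362) = 2605003 / 381360 = 6.83082
The odds of remote-work uptake are about 6.83 times as high in the broadband group.

6.831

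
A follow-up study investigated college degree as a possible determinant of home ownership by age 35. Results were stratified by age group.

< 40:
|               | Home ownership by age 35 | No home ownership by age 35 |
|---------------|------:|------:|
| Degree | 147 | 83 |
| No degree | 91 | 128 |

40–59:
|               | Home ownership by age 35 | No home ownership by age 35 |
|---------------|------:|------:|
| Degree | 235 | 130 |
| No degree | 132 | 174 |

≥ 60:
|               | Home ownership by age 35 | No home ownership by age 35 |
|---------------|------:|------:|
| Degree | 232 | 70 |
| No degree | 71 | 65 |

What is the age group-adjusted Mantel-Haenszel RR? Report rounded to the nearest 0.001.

1.499

RR_MH = Σ(aᵢ·n₀ᵢ/nᵢ) / Σ(cᵢ·n₁ᵢ/nᵢ), with n₁ᵢ = aᵢ+bᵢ (exposed), n₀ᵢ = cᵢ+dᵢ (unexposed), nᵢ = n₁ᵢ+n₀ᵢ.
Stratum 1 (< 40): n₁ = 230, n₀ = 219, n = 449; a·n₀/n = 147·219/449 = 71.6993; c·n₁/n = 91·230/449 = 46.6147
Stratum 2 (40–59): n₁ = 365, n₀ = 306, n = 671; a·n₀/n = 235·306/671 = 107.1684; c·n₁/n = 132·365/671 = 71.8033
Stratum 3 (≥ 60): n₁ = 302, n₀ = 136, n = 438; a·n₀/n = 232·136/438 = 72.0365; c·n₁/n = 71·302/438 = 48.9543
RR_MH = (71.6993 + 107.1684 + 72.0365) / (46.6147 + 71.8033 + 48.9543) = 250.9043 / 167.3723 = 1.49908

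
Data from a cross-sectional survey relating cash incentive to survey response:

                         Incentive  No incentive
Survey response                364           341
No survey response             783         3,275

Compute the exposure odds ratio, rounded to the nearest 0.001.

4.465

Reading the table with exposure as columns: a = 364 (Incentive, case), b = 783 (Incentive, non-case), c = 341 (No incentive, case), d = 3275.
OR = (a·d)/(b·c) = (364 × 3275) / (783 × 341) = 1192100 / 267003 = 4.46474
The odds of survey response are about 4.46 times as high in the incentive group.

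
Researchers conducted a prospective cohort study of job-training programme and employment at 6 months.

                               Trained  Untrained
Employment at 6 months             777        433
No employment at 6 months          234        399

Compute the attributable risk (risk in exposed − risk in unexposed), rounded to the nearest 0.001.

0.248

Reading the table with exposure as columns: a = 777 (Trained, case), b = 234 (Trained, non-case), c = 433 (Untrained, case), d = 399.
Risk in exposed = 777/1011 = 0.768546; risk in unexposed = 433/832 = 0.520433.
Risk difference = 0.768546 − 0.520433 = 0.248113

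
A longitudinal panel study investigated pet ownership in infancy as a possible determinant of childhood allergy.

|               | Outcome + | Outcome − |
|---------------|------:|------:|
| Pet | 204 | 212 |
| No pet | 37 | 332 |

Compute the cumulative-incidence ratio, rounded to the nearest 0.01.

Cells: a = 204, b = 212, c = 37, d = 332.
Risk in exposed = 204/416 = 0.49038; risk in unexposed = 37/369 = 0.10027.
RR = 0.49038 / 0.10027 = 4.89059
The risk among the exposed is 4.89 times that among the unexposed.

4.89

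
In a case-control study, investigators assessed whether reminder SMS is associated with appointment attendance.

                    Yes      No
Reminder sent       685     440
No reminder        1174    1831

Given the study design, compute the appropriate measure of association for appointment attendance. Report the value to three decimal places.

2.428

Cells: a = 685, b = 440, c = 1174, d = 1831.
This is a case-control study: participants were sampled on outcome status, so risks in the source population cannot be estimated directly — relative risk is not valid here. The odds ratio is the appropriate measure.
OR = (a·d)/(b·c) = (685 × 1831) / (440 × 1174) = 1254235 / 516560 = 2.42805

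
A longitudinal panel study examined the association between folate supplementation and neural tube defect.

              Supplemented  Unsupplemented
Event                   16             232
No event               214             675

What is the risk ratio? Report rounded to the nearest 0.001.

0.272

Reading the table with exposure as columns: a = 16 (Supplemented, case), b = 214 (Supplemented, non-case), c = 232 (Unsupplemented, case), d = 675.
Risk in exposed = 16/230 = 0.06957; risk in unexposed = 232/907 = 0.25579.
RR = 0.06957 / 0.25579 = 0.27196
The risk is 73% lower among the exposed than among the unexposed.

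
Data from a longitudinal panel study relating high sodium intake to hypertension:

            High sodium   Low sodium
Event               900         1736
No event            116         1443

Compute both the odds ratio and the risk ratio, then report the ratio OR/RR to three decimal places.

Reading the table with exposure as columns: a = 900 (High sodium, case), b = 116 (High sodium, non-case), c = 1736 (Low sodium, case), d = 1443.
OR = (900·1443)/(116·1736) = 1298700/201376 = 6.44913
Risk in exposed = 900/1016 = 0.88583; risk in unexposed = 1736/3179 = 0.54608; RR = 1.62214
OR/RR = 6.44913 / 1.62214 = 3.97568
The outcome is not rare, so the OR lies further from 1 than the RR.

3.976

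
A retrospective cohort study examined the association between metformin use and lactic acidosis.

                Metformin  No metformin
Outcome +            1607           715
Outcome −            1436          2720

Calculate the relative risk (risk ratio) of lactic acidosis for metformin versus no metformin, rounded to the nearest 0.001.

Reading the table with exposure as columns: a = 1607 (Metformin, case), b = 1436 (Metformin, non-case), c = 715 (No metformin, case), d = 2720.
Risk in exposed = 1607/3043 = 0.52810; risk in unexposed = 715/3435 = 0.20815.
RR = 0.52810 / 0.20815 = 2.53708
The risk among the exposed is 2.54 times that among the unexposed.

2.537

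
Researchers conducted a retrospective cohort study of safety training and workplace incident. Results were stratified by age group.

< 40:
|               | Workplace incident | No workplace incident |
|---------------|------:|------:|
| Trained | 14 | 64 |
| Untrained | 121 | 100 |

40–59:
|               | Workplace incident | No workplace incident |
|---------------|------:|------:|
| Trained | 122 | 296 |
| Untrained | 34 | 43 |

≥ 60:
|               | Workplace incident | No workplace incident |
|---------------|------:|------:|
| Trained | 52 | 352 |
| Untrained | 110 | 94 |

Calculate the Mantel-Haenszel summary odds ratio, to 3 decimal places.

OR_MH = Σ(aᵢdᵢ/nᵢ) / Σ(bᵢcᵢ/nᵢ), where nᵢ is the stratum total.
Stratum 1 (< 40): n = 299; a·d/n = 14·100/299 = 4.6823; b·c/n = 64·121/299 = 25.8997
Stratum 2 (40–59): n = 495; a·d/n = 122·43/495 = 10.5980; b·c/n = 296·34/495 = 20.3313
Stratum 3 (≥ 60): n = 608; a·d/n = 52·94/608 = 8.0395; b·c/n = 352·110/608 = 63.6842
OR_MH = (4.6823 + 10.5980 + 8.0395) / (25.8997 + 20.3313 + 63.6842) = 23.3197 / 109.9152 = 0.21216

0.212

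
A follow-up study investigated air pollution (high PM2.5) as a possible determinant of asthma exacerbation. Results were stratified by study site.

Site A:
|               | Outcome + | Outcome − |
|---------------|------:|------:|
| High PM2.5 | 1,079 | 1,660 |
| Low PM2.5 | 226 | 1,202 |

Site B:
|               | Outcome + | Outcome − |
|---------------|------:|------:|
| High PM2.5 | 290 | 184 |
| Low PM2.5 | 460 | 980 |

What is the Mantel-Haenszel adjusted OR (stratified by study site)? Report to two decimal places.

OR_MH = Σ(aᵢdᵢ/nᵢ) / Σ(bᵢcᵢ/nᵢ), where nᵢ is the stratum total.
Stratum 1 (Site A): n = 4167; a·d/n = 1079·1202/4167 = 311.2450; b·c/n = 1660·226/4167 = 90.0312
Stratum 2 (Site B): n = 1914; a·d/n = 290·980/1914 = 148.4848; b·c/n = 184·460/1914 = 44.2215
OR_MH = (311.2450 + 148.4848) / (90.0312 + 44.2215) = 459.7299 / 134.2527 = 3.42436

3.42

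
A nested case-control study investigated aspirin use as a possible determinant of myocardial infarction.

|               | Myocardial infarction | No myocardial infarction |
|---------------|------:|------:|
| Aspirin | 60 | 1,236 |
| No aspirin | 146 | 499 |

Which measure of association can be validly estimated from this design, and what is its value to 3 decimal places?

Cells: a = 60, b = 1236, c = 146, d = 499.
This is a nested case-control study: participants were sampled on outcome status, so risks in the source population cannot be estimated directly — relative risk is not valid here. The odds ratio is the appropriate measure.
OR = (a·d)/(b·c) = (60 × 499) / (1236 × 146) = 29940 / 180456 = 0.16591

0.166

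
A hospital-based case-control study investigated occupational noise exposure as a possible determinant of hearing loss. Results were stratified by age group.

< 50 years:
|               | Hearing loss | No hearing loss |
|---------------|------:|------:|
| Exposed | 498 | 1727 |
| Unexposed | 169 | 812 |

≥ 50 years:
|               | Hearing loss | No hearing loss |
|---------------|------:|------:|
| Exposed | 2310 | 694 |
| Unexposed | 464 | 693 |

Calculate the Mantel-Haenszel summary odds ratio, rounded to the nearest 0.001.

OR_MH = Σ(aᵢdᵢ/nᵢ) / Σ(bᵢcᵢ/nᵢ), where nᵢ is the stratum total.
Stratum 1 (< 50 years): n = 3206; a·d/n = 498·812/3206 = 126.1310; b·c/n = 1727·169/3206 = 91.0365
Stratum 2 (≥ 50 years): n = 4161; a·d/n = 2310·693/4161 = 384.7224; b·c/n = 694·464/4161 = 77.3891
OR_MH = (126.1310 + 384.7224) / (91.0365 + 77.3891) = 510.8534 / 168.4256 = 3.03311

3.033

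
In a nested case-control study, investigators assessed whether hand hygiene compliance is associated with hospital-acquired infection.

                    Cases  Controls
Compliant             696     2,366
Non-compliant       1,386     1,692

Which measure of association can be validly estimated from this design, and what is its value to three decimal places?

Cells: a = 696, b = 2366, c = 1386, d = 1692.
This is a nested case-control study: participants were sampled on outcome status, so risks in the source population cannot be estimated directly — relative risk is not valid here. The odds ratio is the appropriate measure.
OR = (a·d)/(b·c) = (696 × 1692) / (2366 × 1386) = 1177632 / 3279276 = 0.35911

0.359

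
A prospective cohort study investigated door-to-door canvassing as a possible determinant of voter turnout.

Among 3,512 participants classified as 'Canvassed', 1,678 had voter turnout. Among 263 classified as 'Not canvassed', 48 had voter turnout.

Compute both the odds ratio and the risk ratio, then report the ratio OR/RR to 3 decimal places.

1.565

From the description: a = 1678, b = 1834, c = 48, d = 215.
OR = (1678·215)/(1834·48) = 360770/88032 = 4.09817
Risk in exposed = 1678/3512 = 0.47779; risk in unexposed = 48/263 = 0.18251; RR = 2.61789
OR/RR = 4.09817 / 2.61789 = 1.56545
The outcome is not rare, so the OR lies further from 1 than the RR.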